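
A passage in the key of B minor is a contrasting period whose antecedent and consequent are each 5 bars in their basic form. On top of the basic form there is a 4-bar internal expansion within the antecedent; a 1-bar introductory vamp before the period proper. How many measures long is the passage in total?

15 measures

Basic contrasting period: 5 + 5 = 10 bars.
10 (basic form) + 4 (internal expansion) + 1 (introduction) = 15.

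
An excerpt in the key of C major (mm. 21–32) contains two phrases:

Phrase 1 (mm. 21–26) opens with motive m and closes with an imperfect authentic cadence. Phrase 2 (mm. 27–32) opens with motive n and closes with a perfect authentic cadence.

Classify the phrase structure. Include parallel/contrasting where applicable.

contrasting period

Phrase 1 ends with an imperfect authentic cadence (weaker) and phrase 2 with a perfect authentic cadence (stronger): antecedent + consequent = a period.
The two phrases open with different material (m / n), so the period is contrasting.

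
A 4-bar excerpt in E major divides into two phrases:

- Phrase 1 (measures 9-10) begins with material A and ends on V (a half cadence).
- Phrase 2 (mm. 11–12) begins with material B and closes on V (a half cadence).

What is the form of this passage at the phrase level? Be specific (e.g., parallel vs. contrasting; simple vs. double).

phrase group

The second phrase closes with a half cadence, which is not stronger than the first phrase's half cadence; without a weak→strong cadential pair there is no antecedent–consequent relationship, so this is a phrase group rather than a period.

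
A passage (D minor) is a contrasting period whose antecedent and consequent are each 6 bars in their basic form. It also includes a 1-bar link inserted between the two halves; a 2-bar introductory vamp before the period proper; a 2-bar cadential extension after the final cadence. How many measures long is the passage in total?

Basic contrasting period: 6 + 6 = 12 bars.
12 (basic form) + 1 (link) + 2 (introduction) + 2 (cadential extension) = 17.

17 measures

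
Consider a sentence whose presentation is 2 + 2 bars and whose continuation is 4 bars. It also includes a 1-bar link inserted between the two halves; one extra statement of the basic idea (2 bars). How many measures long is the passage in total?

Basic sentence: 2 + 2 + 4 = 8 bars.
8 (basic form) + 1 (link) + 2 (extra statement) = 11.

11 measures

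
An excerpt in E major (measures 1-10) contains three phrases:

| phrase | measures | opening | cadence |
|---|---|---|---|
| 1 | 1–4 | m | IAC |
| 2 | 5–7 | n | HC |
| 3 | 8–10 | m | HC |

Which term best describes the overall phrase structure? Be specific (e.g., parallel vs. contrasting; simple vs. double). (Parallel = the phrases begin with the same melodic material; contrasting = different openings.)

phrase group

The final phrase closes with a half cadence, which is not stronger than the preceding half cadence; the 3 phrases lack an overall antecedent–consequent design and so form a phrase group.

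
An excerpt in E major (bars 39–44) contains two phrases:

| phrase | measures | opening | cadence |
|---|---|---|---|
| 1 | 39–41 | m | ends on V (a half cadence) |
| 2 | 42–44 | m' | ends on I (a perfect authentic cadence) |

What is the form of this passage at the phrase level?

Phrase 1 ends with a half cadence (weaker) and phrase 2 with a perfect authentic cadence (stronger): antecedent + consequent = a period.
The two phrases open with the same material (m / m'), so the period is parallel.

parallel period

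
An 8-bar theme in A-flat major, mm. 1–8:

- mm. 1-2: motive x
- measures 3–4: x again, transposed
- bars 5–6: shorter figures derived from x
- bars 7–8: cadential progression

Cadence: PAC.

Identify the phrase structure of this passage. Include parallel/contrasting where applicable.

Basic idea (mm. 1-2) + its repetition (bars 3–4) form the presentation; fragmentation and cadence (measures 5–8) form the continuation — the 8-bar whole is a sentence.

sentence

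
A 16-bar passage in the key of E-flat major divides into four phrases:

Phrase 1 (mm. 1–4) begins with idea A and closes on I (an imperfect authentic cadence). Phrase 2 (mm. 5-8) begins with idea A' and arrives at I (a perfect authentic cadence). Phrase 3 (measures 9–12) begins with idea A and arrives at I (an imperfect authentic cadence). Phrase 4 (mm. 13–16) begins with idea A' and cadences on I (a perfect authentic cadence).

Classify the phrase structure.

The cadence pattern IAC–PAC–IAC–PAC is weak–strong twice, and phrases 3–4 restate phrases 1–2: a period heard twice, not a double period (which would end weakly at phrase 2).

repeated period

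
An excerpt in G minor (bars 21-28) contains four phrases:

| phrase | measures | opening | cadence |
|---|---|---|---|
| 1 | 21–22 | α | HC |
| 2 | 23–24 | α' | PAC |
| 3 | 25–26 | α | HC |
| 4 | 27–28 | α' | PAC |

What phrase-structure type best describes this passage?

The cadence pattern HC–PAC–HC–PAC is weak–strong twice, and phrases 3–4 restate phrases 1–2: a period heard twice, not a double period (which would end weakly at phrase 2).

repeated period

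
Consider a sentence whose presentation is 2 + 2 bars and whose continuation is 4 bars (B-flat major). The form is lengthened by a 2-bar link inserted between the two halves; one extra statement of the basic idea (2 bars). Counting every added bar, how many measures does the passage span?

12 measures

Basic sentence: 2 + 2 + 4 = 8 bars.
8 (basic form) + 2 (link) + 2 (extra statement) = 12.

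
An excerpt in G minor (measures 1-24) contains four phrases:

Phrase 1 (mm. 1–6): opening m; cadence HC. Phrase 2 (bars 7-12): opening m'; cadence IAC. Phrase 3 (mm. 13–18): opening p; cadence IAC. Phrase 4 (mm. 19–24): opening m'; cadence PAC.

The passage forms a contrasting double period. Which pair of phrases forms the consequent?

phrases 3 and 4

In a double period the first pair of phrases (ending imperfect authentic cadence) is the large antecedent and the second pair (ending perfect authentic cadence) is the large consequent; the consequent is phrases 3 and 4.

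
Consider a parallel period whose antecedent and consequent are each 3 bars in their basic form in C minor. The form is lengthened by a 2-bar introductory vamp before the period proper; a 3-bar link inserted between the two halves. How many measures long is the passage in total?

Basic parallel period: 3 + 3 = 6 bars.
6 (basic form) + 2 (introduction) + 3 (link) = 11.

11 measures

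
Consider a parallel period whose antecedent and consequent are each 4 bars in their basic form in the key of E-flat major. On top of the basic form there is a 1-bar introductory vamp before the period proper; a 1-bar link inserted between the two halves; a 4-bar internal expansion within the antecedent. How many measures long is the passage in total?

Basic parallel period: 4 + 4 = 8 bars.
8 (basic form) + 1 (introduction) + 1 (link) + 4 (internal expansion) = 14.

14 measures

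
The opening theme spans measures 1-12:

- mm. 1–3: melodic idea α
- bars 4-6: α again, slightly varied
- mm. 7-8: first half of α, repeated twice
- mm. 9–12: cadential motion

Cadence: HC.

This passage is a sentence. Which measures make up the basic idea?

The presentation of a sentence is the basic idea (bars 1–3) plus its repetition (measures 4–6); the basic idea is therefore measures 1–3.

measures 1–3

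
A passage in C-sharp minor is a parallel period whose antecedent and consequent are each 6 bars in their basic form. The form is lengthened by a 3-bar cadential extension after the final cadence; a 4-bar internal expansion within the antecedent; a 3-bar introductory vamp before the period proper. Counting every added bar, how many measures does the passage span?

Basic parallel period: 6 + 6 = 12 bars.
12 (basic form) + 3 (cadential extension) + 4 (internal expansion) + 3 (introduction) = 22.

22 measures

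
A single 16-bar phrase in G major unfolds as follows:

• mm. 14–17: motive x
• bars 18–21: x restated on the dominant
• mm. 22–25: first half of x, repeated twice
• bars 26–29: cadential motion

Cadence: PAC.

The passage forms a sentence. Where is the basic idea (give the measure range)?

measures 14–17

The presentation of a sentence is the basic idea (mm. 14-17) plus its repetition (measures 18–21); the basic idea is therefore bars 14–17.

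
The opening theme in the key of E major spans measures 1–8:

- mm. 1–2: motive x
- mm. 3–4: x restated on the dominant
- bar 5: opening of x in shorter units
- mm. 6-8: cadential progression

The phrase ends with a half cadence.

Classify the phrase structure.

sentence

Basic idea (measures 1-2) + its repetition (measures 3–4) form the presentation; fragmentation and cadence (measures 5–8) form the continuation — the 8-bar whole is a sentence.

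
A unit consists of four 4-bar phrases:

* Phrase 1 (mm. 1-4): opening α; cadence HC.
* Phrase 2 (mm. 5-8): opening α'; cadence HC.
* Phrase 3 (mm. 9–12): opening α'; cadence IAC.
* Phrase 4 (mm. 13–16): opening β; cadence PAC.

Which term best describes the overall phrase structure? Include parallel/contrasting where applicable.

parallel double period

Four phrases in two halves: the first half (mm. 1-8) ends with a half cadence, the second (mm. 9-16) with a perfect authentic cadence — a large antecedent–consequent pair, i.e. a double period.
Phrase 3 begins with the same material as phrase 1, making it parallel.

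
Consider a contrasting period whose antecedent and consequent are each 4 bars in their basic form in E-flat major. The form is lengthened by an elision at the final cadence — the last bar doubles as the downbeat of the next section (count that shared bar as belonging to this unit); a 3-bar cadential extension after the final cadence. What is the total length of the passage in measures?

Basic contrasting period: 4 + 4 = 8 bars.
8 (basic form) + 3 (cadential extension) = 11.
The elision shares a bar with the next section but does not change this unit's count.

11 measures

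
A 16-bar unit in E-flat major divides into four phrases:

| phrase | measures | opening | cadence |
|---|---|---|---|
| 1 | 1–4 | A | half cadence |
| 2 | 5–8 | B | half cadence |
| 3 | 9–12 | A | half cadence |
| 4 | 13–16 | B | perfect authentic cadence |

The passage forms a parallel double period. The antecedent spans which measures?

In a double period the four phrases pair into a large antecedent (phrases 1–2, ending half cadence) and a large consequent (phrases 3–4, ending perfect authentic cadence). The antecedent spans mm. 1-8.

measures 1–8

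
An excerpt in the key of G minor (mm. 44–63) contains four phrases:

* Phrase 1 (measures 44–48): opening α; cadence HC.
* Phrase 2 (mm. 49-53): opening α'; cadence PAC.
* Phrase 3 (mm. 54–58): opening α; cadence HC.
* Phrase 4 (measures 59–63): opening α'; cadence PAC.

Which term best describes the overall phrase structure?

The cadence pattern HC–PAC–HC–PAC is weak–strong twice, and phrases 3–4 restate phrases 1–2: a period heard twice, not a double period (which would end weakly at phrase 2).

repeated period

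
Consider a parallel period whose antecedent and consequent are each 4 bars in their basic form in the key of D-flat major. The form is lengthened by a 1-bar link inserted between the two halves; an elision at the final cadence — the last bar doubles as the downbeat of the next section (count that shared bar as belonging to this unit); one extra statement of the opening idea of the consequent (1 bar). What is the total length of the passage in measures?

Basic parallel period: 4 + 4 = 8 bars.
8 (basic form) + 1 (link) + 1 (extra statement) = 10.
The elision shares a bar with the next section but does not change this unit's count.

10 measures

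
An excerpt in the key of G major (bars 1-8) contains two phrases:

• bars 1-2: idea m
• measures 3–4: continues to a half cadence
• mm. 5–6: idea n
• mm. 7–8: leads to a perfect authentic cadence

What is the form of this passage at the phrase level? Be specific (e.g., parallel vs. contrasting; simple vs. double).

Phrase 1 ends with a half cadence (weaker) and phrase 2 with a perfect authentic cadence (stronger): antecedent + consequent = a period.
The two phrases open with different material (m / n), so the period is contrasting.

contrasting period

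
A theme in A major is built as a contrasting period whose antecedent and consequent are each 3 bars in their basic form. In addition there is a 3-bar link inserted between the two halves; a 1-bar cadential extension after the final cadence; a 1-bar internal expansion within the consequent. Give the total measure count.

Basic contrasting period: 3 + 3 = 6 bars.
6 (basic form) + 3 (link) + 1 (cadential extension) + 1 (internal expansion) = 11.

11 measures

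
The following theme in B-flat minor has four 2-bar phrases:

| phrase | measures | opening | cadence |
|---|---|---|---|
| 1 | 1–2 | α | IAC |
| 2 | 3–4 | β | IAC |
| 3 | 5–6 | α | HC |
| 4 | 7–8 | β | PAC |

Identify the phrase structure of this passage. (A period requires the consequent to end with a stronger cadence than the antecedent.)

Four phrases in two halves: the first half (measures 1-4) ends with an imperfect authentic cadence, the second (measures 5–8) with a perfect authentic cadence — a large antecedent–consequent pair, i.e. a double period.
Phrase 3 begins with the same material as phrase 1, making it parallel.

parallel double period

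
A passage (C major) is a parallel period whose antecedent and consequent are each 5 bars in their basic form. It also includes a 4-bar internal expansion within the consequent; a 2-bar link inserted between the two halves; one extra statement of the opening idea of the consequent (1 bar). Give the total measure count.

Basic parallel period: 5 + 5 = 10 bars.
10 (basic form) + 4 (internal expansion) + 2 (link) + 1 (extra statement) = 17.

17 measures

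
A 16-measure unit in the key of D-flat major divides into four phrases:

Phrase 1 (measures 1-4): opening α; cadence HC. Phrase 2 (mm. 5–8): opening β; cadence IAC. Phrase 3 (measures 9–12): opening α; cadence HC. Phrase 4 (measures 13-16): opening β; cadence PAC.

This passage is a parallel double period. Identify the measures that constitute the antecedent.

measures 1–8

In a double period the four phrases pair into a large antecedent (phrases 1–2, ending imperfect authentic cadence) and a large consequent (phrases 3–4, ending perfect authentic cadence). The antecedent spans bars 1–8.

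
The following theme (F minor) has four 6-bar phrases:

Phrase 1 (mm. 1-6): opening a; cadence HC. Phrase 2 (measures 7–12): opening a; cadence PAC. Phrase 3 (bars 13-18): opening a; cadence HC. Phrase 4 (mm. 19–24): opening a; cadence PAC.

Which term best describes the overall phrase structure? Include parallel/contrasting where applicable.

The cadence pattern HC–PAC–HC–PAC is weak–strong twice, and phrases 3–4 restate phrases 1–2: a period heard twice, not a double period (which would end weakly at phrase 2).

repeated period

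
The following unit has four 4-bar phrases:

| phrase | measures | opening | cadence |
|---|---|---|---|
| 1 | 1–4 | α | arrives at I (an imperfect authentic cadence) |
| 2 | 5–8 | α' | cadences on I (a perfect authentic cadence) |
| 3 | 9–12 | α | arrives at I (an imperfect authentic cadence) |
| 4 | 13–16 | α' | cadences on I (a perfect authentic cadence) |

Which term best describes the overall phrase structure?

repeated period

The cadence pattern IAC–PAC–IAC–PAC is weak–strong twice, and phrases 3–4 restate phrases 1–2: a period heard twice, not a double period (which would end weakly at phrase 2).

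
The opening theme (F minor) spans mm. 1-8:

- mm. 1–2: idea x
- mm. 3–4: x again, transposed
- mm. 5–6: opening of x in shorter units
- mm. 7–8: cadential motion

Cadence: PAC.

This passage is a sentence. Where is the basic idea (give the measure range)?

measures 1–2

The presentation of a sentence is the basic idea (mm. 1–2) plus its repetition (mm. 3–4); the basic idea is therefore mm. 1–2.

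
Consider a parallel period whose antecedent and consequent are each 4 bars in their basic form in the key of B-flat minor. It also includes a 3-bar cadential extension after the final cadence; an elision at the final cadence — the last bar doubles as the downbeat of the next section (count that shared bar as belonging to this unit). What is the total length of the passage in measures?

Basic parallel period: 4 + 4 = 8 bars.
8 (basic form) + 3 (cadential extension) = 11.
The elision shares a bar with the next section but does not change this unit's count.

11 measures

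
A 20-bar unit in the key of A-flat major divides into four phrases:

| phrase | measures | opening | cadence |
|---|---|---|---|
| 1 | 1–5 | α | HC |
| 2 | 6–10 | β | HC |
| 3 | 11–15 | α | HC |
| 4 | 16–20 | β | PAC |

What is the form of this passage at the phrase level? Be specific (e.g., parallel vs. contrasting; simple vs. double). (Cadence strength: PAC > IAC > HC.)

Four phrases in two halves: the first half (mm. 1–10) ends with a half cadence, the second (bars 11-20) with a perfect authentic cadence — a large antecedent–consequent pair, i.e. a double period.
Phrase 3 begins with the same material as phrase 1, making it parallel.

parallel double period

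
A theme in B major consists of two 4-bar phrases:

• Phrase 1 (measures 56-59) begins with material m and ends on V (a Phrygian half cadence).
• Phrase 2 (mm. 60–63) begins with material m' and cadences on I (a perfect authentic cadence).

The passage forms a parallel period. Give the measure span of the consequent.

measures 60–63

The antecedent is the phrase ending with the weaker cadence (Phrygian half cadence, phrase 1) and the consequent the one ending more conclusively (perfect authentic cadence, phrase 2); the consequent is measures 60–63.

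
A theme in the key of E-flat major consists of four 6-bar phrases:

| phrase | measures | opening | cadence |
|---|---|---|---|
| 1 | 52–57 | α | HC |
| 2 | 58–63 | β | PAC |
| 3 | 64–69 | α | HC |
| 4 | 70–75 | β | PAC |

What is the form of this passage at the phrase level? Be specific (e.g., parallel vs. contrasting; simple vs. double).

The cadence pattern HC–PAC–HC–PAC is weak–strong twice, and phrases 3–4 restate phrases 1–2: a period heard twice, not a double period (which would end weakly at phrase 2).

repeated period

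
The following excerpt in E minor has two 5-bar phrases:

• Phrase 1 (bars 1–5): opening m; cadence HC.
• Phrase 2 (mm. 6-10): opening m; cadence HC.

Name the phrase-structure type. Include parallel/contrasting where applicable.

Both phrases have the same opening (m) and the same cadence (half cadence): the second is a restatement, not a consequent, so this is a repeated phrase rather than a period.

repeated phrase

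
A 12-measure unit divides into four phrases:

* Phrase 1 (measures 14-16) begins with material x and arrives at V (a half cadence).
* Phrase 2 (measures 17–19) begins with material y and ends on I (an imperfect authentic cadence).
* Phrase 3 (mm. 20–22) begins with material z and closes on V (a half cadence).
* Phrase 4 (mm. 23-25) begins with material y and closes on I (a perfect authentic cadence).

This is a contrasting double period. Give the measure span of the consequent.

measures 20–25

In a double period the first pair of phrases (ending imperfect authentic cadence) is the large antecedent and the second pair (ending perfect authentic cadence) is the large consequent; the consequent is measures 20–25.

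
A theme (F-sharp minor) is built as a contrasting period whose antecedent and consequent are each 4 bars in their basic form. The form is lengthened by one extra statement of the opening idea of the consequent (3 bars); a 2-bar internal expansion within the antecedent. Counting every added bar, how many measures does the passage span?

13 measures

Basic contrasting period: 4 + 4 = 8 bars.
8 (basic form) + 3 (extra statement) + 2 (internal expansion) = 13.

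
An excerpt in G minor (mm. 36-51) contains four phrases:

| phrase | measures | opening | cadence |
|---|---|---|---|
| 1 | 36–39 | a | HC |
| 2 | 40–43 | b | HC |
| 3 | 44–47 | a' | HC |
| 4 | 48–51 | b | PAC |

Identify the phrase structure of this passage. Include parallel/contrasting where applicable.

Four phrases in two halves: the first half (bars 36-43) ends with a half cadence, the second (mm. 44–51) with a perfect authentic cadence — a large antecedent–consequent pair, i.e. a double period.
Phrase 3 begins with the same material as phrase 1, making it parallel.

parallel double period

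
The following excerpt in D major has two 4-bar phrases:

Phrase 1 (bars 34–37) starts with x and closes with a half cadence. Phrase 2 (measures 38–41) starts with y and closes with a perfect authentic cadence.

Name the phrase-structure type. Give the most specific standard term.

Phrase 1 ends with a half cadence (weaker) and phrase 2 with a perfect authentic cadence (stronger): antecedent + consequent = a period.
The two phrases open with different material (x / y), so the period is contrasting.

contrasting period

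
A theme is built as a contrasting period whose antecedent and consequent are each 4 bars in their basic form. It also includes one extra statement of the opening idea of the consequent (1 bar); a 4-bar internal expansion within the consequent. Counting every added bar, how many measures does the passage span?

Basic contrasting period: 4 + 4 = 8 bars.
8 (basic form) + 1 (extra statement) + 4 (internal expansion) = 13.

13 measures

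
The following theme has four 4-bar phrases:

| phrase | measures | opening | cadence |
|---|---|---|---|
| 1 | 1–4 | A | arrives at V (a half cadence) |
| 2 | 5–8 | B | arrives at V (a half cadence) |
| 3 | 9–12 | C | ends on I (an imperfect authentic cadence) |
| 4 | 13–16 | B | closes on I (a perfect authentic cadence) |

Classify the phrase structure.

Four phrases in two halves: the first half (measures 1–8) ends with a half cadence, the second (mm. 9-16) with a perfect authentic cadence — a large antecedent–consequent pair, i.e. a double period.
Phrase 3 begins with different material from phrase 1, making it contrasting.

contrasting double period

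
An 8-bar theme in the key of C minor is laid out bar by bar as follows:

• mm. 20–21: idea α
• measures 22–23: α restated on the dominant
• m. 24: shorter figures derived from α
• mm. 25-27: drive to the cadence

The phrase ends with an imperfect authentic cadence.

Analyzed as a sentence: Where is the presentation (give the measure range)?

measures 20–23

The presentation of a sentence is the basic idea (mm. 20–21) plus its repetition (mm. 22-23); the presentation is therefore bars 20–23.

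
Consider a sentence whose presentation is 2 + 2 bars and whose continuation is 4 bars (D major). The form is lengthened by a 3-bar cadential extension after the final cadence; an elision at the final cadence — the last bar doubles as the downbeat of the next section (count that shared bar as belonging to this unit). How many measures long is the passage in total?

Basic sentence: 2 + 2 + 4 = 8 bars.
8 (basic form) + 3 (cadential extension) = 11.
The elision shares a bar with the next section but does not change this unit's count.

11 measures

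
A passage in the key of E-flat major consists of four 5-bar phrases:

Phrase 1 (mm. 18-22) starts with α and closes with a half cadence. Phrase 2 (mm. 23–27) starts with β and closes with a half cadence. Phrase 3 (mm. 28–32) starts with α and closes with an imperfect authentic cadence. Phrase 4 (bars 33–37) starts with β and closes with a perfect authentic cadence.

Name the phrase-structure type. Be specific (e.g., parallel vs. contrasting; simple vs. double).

parallel double period

Four phrases in two halves: the first half (measures 18–27) ends with a half cadence, the second (bars 28–37) with a perfect authentic cadence — a large antecedent–consequent pair, i.e. a double period.
Phrase 3 begins with the same material as phrase 1, making it parallel.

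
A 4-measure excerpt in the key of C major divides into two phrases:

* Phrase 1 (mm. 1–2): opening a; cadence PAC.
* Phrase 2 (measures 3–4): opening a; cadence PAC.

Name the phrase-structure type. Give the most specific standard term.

repeated phrase

Both phrases have the same opening (a) and the same cadence (perfect authentic cadence): the second is a restatement, not a consequent, so this is a repeated phrase rather than a period.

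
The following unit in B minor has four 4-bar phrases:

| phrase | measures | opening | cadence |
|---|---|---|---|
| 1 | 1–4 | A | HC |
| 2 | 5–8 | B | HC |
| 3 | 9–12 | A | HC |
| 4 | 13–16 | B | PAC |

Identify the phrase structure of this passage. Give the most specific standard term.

Four phrases in two halves: the first half (measures 1–8) ends with a half cadence, the second (measures 9–16) with a perfect authentic cadence — a large antecedent–consequent pair, i.e. a double period.
Phrase 3 begins with the same material as phrase 1, making it parallel.

parallel double period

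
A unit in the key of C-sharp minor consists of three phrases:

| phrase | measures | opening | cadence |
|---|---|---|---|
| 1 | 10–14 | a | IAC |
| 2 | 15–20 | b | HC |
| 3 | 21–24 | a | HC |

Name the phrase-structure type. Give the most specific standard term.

phrase group

The final phrase closes with a half cadence, which is not stronger than the preceding half cadence; the 3 phrases lack an overall antecedent–consequent design and so form a phrase group.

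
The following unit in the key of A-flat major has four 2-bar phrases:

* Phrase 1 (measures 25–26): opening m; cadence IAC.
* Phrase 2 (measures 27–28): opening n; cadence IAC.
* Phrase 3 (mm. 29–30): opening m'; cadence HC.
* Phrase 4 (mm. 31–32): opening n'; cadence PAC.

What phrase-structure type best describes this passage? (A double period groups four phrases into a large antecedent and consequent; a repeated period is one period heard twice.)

Four phrases in two halves: the first half (mm. 25–28) ends with an imperfect authentic cadence, the second (bars 29–32) with a perfect authentic cadence — a large antecedent–consequent pair, i.e. a double period.
Phrase 3 begins with the same material as phrase 1, making it parallel.

parallel double period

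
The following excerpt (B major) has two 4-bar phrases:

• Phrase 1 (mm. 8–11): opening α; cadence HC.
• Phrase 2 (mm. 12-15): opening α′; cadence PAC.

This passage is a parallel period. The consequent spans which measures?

measures 12–15

The antecedent is the phrase ending with the weaker cadence (half cadence, phrase 1) and the consequent the one ending more conclusively (perfect authentic cadence, phrase 2); the consequent is mm. 12–15.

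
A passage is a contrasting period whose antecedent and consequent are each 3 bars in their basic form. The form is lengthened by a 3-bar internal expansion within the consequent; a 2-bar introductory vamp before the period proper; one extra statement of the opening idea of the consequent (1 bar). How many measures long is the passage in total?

12 measures

Basic contrasting period: 3 + 3 = 6 bars.
6 (basic form) + 3 (internal expansion) + 2 (introduction) + 1 (extra statement) = 12.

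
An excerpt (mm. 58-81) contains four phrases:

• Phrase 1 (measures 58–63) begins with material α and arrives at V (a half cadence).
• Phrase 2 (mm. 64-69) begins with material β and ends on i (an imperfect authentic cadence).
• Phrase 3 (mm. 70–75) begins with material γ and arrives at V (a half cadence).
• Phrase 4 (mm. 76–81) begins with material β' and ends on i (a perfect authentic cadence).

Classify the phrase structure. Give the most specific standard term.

contrasting double period

Four phrases in two halves: the first half (mm. 58-69) ends with an imperfect authentic cadence, the second (measures 70–81) with a perfect authentic cadence — a large antecedent–consequent pair, i.e. a double period.
Phrase 3 begins with different material from phrase 1, making it contrasting.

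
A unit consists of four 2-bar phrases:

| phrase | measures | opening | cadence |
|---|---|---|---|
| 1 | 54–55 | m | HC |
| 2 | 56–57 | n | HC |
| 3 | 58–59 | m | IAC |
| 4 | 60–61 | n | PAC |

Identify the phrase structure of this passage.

Four phrases in two halves: the first half (mm. 54–57) ends with a half cadence, the second (measures 58–61) with a perfect authentic cadence — a large antecedent–consequent pair, i.e. a double period.
Phrase 3 begins with the same material as phrase 1, making it parallel.

parallel double period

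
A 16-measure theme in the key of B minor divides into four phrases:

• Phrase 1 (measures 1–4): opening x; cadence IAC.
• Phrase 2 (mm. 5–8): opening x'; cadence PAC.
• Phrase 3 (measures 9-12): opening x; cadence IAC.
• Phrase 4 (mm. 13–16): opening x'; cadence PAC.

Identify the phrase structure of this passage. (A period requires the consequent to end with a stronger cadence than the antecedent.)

The cadence pattern IAC–PAC–IAC–PAC is weak–strong twice, and phrases 3–4 restate phrases 1–2: a period heard twice, not a double period (which would end weakly at phrase 2).

repeated period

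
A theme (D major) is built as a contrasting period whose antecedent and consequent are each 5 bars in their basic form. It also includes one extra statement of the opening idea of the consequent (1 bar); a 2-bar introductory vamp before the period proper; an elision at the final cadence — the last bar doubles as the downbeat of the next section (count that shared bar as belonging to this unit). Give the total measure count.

13 measures

Basic contrasting period: 5 + 5 = 10 bars.
10 (basic form) + 1 (extra statement) + 2 (introduction) = 13.
The elision shares a bar with the next section but does not change this unit's count.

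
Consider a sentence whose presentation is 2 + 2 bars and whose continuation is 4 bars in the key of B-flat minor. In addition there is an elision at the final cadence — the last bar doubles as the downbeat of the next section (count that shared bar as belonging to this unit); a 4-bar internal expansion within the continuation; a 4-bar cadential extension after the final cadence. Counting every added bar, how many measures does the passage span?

16 measures

Basic sentence: 2 + 2 + 4 = 8 bars.
8 (basic form) + 4 (internal expansion) + 4 (cadential extension) = 16.
The elision shares a bar with the next section but does not change this unit's count.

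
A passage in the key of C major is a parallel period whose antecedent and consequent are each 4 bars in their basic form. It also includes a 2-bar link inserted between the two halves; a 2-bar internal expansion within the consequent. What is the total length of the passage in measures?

12 measures

Basic parallel period: 4 + 4 = 8 bars.
8 (basic form) + 2 (link) + 2 (internal expansion) = 12.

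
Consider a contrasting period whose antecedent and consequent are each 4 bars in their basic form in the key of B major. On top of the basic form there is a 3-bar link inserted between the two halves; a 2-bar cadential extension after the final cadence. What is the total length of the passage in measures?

Basic contrasting period: 4 + 4 = 8 bars.
8 (basic form) + 3 (link) + 2 (cadential extension) = 13.

13 measures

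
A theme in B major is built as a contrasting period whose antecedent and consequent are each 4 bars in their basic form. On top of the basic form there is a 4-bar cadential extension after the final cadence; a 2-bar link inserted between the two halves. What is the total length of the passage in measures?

Basic contrasting period: 4 + 4 = 8 bars.
8 (basic form) + 4 (cadential extension) + 2 (link) = 14.

14 measures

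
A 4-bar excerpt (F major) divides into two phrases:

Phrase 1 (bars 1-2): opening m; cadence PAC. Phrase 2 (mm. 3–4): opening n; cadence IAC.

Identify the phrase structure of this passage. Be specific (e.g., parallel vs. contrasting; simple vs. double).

The second phrase closes with an imperfect authentic cadence, which is not stronger than the first phrase's perfect authentic cadence; without a weak→strong cadential pair there is no antecedent–consequent relationship, so this is a phrase group rather than a period.

phrase group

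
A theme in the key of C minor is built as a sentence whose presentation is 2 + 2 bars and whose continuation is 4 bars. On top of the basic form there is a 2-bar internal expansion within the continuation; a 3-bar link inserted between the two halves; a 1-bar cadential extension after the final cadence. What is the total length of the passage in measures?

Basic sentence: 2 + 2 + 4 = 8 bars.
8 (basic form) + 2 (internal expansion) + 3 (link) + 1 (cadential extension) = 14.

14 measures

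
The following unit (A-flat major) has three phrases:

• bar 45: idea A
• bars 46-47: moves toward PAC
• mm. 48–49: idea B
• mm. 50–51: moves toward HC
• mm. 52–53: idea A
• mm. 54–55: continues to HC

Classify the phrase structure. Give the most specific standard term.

The final phrase closes with a half cadence, which is not stronger than the preceding half cadence; the 3 phrases lack an overall antecedent–consequent design and so form a phrase group.

phrase group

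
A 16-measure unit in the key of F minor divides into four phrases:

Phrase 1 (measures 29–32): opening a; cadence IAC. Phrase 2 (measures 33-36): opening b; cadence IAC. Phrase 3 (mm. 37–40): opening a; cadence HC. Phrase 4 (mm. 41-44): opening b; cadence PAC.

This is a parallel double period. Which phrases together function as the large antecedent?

phrases 1 and 2

In a double period the first pair of phrases (ending imperfect authentic cadence) is the large antecedent and the second pair (ending perfect authentic cadence) is the large consequent; the antecedent is phrases 1 and 2.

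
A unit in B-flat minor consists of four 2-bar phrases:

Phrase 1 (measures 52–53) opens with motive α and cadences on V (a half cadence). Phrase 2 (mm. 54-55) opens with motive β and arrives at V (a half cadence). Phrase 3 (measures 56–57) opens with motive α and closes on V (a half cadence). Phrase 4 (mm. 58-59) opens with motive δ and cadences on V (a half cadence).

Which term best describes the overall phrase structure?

Phrase 4 ends with a half cadence, no stronger than phrase 2's half cadence, so the four phrases do not form a double period; nor do phrases 3–4 duplicate 1–2, so it is not a repeated period. With no phrase reaching a conclusive cadence, the passage is a phrase group.

phrase group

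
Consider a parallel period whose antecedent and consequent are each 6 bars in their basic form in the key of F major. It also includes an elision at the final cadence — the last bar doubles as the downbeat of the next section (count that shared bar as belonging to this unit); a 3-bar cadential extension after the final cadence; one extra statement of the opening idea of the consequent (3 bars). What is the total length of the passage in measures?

Basic parallel period: 6 + 6 = 12 bars.
12 (basic form) + 3 (cadential extension) + 3 (extra statement) = 18.
The elision shares a bar with the next section but does not change this unit's count.

18 measures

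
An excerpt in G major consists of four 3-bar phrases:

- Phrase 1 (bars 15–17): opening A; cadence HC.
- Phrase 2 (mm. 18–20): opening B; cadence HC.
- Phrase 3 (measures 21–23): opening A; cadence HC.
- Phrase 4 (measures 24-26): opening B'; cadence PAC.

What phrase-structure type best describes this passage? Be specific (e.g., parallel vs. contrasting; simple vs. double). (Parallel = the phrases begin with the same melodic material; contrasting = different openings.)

Four phrases in two halves: the first half (bars 15-20) ends with a half cadence, the second (mm. 21-26) with a perfect authentic cadence — a large antecedent–consequent pair, i.e. a double period.
Phrase 3 begins with the same material as phrase 1, making it parallel.

parallel double period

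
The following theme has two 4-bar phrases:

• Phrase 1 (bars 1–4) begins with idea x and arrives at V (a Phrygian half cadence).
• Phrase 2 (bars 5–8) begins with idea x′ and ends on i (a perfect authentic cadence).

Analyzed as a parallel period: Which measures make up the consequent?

measures 5–8

The antecedent is the phrase ending with the weaker cadence (Phrygian half cadence, phrase 1) and the consequent the one ending more conclusively (perfect authentic cadence, phrase 2); the consequent is mm. 5–8.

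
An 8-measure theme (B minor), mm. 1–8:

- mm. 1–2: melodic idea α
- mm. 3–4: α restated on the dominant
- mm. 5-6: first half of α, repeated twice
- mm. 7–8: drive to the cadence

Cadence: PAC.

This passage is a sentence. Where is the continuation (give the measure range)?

measures 5–8

After the presentation (measures 1–4), the continuation covers the fragmentation through the cadence: mm. 5–8.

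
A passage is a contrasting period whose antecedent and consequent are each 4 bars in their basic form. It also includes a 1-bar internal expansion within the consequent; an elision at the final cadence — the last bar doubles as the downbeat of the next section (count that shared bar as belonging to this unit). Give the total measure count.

Basic contrasting period: 4 + 4 = 8 bars.
8 (basic form) + 1 (internal expansion) = 9.
The elision shares a bar with the next section but does not change this unit's count.

9 measures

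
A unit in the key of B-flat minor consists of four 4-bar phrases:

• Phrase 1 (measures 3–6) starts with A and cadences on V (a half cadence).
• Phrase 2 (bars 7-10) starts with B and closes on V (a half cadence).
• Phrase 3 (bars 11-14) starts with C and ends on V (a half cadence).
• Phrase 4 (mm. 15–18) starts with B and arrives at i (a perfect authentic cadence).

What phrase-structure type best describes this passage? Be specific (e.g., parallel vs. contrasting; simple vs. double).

Four phrases in two halves: the first half (mm. 3-10) ends with a half cadence, the second (bars 11–18) with a perfect authentic cadence — a large antecedent–consequent pair, i.e. a double period.
Phrase 3 begins with different material from phrase 1, making it contrasting.

contrasting double period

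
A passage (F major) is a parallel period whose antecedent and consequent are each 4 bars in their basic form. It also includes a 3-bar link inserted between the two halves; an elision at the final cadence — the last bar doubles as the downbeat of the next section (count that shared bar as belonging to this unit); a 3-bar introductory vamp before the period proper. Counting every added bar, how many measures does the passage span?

Basic parallel period: 4 + 4 = 8 bars.
8 (basic form) + 3 (link) + 3 (introduction) = 14.
The elision shares a bar with the next section but does not change this unit's count.

14 measures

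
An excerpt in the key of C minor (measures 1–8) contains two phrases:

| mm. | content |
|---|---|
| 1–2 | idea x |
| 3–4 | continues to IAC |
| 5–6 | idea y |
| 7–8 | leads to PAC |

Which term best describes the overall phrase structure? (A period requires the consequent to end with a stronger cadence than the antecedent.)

Phrase 1 ends with an imperfect authentic cadence (weaker) and phrase 2 with a perfect authentic cadence (stronger): antecedent + consequent = a period.
The two phrases open with different material (x / y), so the period is contrasting.

contrasting period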